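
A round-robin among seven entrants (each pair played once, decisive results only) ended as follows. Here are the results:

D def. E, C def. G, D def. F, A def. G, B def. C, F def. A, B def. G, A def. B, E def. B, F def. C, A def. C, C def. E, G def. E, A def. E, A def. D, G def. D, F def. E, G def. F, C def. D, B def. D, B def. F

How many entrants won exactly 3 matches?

3

Win totals: A 5, B 4, C 3, D 2, E 1, F 3, G 3.
Exactly 3: C, F, G — 3 entrants.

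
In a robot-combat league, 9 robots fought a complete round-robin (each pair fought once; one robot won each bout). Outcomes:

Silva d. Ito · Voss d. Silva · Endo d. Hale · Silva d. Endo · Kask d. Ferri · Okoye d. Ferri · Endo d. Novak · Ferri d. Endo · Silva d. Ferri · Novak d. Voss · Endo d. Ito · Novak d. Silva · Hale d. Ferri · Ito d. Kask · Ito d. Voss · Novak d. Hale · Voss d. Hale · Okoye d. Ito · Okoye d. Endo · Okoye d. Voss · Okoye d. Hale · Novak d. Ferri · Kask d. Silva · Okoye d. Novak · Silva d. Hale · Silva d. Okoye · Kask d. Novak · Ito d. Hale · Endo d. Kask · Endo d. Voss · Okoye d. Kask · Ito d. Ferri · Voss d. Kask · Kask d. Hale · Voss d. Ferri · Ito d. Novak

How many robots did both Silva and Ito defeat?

Silva beat: Hale, Endo, Ito, Okoye, Ferri.
Ito beat: Kask, Hale, Voss, Novak, Ferri.
Both beat: Hale, Ferri — 2.

2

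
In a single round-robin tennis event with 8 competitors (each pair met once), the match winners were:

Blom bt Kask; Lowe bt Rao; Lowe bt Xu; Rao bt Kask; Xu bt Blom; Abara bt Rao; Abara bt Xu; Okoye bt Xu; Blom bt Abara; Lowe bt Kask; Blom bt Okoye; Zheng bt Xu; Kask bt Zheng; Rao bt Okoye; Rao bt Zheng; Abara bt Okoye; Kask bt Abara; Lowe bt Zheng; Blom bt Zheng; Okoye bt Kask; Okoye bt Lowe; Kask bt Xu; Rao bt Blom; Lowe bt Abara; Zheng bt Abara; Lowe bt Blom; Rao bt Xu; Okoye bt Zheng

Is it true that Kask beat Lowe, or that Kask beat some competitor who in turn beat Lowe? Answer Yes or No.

No

Kask did not beat Lowe directly.
Kask beat Xu, Abara, Zheng, but each of them lost to Lowe. No two-step path.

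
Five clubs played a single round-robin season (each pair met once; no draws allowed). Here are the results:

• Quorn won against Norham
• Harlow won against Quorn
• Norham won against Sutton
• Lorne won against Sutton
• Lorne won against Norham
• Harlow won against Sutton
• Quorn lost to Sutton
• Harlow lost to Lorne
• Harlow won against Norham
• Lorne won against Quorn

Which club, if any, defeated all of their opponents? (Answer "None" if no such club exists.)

Lorne

Lorne has 4 wins out of 4 opponents — a perfect record.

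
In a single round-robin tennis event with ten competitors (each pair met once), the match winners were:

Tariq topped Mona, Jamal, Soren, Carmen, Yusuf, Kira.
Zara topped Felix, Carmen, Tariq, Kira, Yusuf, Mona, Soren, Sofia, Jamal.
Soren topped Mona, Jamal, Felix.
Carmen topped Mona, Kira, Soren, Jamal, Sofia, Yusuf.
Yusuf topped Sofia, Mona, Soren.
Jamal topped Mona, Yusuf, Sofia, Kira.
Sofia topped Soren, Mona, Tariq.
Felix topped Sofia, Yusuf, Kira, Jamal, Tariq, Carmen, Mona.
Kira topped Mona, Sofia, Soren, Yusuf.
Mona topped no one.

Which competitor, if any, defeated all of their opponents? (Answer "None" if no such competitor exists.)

Zara

Zara has 9 wins out of 9 opponents — a perfect record.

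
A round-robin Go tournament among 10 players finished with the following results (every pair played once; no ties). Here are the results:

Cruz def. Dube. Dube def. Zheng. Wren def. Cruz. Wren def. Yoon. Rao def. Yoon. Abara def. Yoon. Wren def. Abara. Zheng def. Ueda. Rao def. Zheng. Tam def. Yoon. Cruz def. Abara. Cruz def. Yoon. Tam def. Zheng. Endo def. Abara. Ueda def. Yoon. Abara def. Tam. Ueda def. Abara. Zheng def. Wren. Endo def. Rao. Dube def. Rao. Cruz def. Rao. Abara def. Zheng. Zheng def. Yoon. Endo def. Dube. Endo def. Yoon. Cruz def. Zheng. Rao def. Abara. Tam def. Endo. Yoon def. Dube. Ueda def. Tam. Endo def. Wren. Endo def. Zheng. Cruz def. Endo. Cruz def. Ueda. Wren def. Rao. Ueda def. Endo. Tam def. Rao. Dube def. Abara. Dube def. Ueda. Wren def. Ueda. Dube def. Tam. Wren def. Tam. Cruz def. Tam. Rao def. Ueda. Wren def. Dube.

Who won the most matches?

Cruz

Win totals: Dube 5, Zheng 3, Cruz 8, Yoon 1, Tam 4, Ueda 4, Wren 7, Rao 4, Abara 3, Endo 6.
Cruz leads with 8 wins (next highest: 7).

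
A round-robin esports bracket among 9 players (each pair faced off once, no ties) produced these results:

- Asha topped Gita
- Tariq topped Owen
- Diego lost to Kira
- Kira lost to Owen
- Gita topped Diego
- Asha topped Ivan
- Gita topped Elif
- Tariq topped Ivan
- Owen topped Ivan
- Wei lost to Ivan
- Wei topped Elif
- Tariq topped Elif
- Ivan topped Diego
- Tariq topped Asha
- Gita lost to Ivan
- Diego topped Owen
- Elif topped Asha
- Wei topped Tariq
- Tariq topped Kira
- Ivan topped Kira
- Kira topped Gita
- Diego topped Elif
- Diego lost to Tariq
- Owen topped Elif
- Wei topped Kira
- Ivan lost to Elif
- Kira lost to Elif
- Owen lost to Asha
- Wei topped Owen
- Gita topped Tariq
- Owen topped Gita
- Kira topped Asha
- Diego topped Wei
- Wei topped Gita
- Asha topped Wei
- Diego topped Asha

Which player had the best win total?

Win totals: Kira 3, Owen 4, Diego 4, Tariq 6, Wei 5, Asha 4, Gita 3, Ivan 4, Elif 3.
Tariq leads with 6 wins (next highest: 5).

Tariq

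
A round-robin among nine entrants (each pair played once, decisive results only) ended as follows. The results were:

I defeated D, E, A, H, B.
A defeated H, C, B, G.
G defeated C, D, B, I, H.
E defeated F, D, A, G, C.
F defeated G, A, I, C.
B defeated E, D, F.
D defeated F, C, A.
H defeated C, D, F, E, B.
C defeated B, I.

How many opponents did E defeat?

5

E's results: beat A, C, D, F, G; lost to B, H, I.
That is 5 wins.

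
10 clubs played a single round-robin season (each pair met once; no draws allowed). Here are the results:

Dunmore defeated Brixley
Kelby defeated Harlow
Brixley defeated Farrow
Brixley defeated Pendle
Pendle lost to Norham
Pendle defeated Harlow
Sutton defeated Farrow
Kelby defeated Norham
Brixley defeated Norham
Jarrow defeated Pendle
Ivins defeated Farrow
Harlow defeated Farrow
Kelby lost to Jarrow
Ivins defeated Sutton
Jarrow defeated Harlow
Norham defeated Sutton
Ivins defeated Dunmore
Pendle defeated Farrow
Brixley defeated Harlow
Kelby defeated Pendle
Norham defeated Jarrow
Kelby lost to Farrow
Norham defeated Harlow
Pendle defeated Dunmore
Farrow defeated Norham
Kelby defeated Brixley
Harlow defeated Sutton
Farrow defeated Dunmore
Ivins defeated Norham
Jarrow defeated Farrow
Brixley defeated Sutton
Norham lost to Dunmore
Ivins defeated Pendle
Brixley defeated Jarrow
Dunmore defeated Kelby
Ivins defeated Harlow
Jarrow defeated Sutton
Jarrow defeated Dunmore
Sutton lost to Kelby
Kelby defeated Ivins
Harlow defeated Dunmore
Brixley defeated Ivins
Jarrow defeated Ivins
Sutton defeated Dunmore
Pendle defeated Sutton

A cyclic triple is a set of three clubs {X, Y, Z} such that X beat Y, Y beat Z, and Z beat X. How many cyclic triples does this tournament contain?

26

Win totals: Brixley 7, Harlow 3, Farrow 3, Ivins 6, Dunmore 3, Sutton 2, Norham 4, Pendle 4, Kelby 6, Jarrow 7.
A club with w wins dominates both others in C(w,2) triples; summing gives 21 + 3 + 3 + 15 + 3 + 1 + 6 + 6 + 15 + 21 = 94 transitive triples.
Total triples C(10,3) = 120, so cyclic triples = 120 − 94 = 26.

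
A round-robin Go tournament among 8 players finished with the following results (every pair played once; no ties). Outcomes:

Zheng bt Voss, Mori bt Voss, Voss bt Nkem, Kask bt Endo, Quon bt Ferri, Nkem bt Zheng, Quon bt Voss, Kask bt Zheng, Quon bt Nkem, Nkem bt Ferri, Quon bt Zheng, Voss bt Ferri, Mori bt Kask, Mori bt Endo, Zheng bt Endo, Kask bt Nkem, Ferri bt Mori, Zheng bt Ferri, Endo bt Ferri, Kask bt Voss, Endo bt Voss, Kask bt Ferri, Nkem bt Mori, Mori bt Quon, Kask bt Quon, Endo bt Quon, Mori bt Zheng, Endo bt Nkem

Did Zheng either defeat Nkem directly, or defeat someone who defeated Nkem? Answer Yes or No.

Yes

Zheng did not beat Nkem directly.
Zheng beat Voss, Ferri, Endo. Of those, Voss beat Nkem.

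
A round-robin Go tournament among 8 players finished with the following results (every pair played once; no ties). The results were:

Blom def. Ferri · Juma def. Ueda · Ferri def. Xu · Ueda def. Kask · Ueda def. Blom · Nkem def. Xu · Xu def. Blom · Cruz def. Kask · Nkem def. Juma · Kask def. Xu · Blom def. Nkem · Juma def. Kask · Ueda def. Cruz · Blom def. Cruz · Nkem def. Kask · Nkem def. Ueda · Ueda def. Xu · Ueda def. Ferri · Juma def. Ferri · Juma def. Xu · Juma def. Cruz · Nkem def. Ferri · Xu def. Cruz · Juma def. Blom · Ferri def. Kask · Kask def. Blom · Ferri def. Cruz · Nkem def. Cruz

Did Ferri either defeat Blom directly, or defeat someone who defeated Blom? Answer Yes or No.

Ferri did not beat Blom directly.
Ferri beat Kask, Cruz, Xu. Of those, Kask beat Blom.

Yes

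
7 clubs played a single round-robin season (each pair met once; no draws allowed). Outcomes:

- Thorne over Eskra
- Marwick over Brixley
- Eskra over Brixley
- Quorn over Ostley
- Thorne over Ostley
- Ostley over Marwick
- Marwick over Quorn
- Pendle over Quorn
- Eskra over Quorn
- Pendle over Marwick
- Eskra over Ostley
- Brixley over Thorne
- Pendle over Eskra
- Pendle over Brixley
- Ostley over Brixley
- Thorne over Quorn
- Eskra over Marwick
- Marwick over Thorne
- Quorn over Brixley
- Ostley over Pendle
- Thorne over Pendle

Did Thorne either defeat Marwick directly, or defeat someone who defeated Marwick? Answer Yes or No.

Yes

Thorne did not beat Marwick directly.
Thorne beat Quorn, Pendle, Ostley, Eskra. Of those, Pendle beat Marwick.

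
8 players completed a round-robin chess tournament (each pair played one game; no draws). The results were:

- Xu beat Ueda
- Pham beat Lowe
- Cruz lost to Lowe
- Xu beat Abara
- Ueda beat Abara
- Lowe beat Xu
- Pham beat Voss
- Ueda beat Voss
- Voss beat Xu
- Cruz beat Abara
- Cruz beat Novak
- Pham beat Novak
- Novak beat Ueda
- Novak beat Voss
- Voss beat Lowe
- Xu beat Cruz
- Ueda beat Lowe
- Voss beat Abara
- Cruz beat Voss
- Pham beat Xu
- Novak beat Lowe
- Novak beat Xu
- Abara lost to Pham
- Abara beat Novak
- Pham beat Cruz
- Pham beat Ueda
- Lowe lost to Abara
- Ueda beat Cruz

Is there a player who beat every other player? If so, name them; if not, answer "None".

Pham has 7 wins out of 7 opponents — a perfect record.

Pham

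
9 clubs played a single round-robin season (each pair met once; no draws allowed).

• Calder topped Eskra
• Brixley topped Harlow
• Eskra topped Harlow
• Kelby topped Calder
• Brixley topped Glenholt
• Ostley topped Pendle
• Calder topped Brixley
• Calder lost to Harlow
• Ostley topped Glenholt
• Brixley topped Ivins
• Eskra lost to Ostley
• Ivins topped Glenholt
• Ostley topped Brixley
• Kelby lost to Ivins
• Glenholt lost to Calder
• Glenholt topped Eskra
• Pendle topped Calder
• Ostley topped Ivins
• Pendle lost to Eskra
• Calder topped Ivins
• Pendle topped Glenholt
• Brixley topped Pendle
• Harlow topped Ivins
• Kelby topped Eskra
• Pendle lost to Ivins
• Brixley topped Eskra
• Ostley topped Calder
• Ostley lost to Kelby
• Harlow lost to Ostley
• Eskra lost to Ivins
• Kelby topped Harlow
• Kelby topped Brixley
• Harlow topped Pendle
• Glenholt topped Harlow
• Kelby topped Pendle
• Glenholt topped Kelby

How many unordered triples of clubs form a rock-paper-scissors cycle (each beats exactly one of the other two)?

Win totals: Calder 4, Kelby 6, Glenholt 3, Eskra 2, Pendle 2, Harlow 3, Ostley 7, Ivins 4, Brixley 5.
A club with w wins dominates both others in C(w,2) triples; summing gives 6 + 15 + 3 + 1 + 1 + 3 + 21 + 6 + 10 = 66 transitive triples.
Total triples C(9,3) = 84, so cyclic triples = 84 − 66 = 18.

18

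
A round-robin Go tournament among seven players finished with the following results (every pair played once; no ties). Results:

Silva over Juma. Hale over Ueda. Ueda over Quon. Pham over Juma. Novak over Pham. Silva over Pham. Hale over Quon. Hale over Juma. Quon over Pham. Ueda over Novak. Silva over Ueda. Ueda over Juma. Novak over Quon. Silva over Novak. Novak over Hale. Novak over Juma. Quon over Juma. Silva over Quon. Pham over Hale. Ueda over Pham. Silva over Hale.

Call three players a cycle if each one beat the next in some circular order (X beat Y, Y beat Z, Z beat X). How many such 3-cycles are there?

Win totals: Pham 2, Novak 4, Ueda 4, Hale 3, Juma 0, Silva 6, Quon 2.
A player with w wins dominates both others in C(w,2) triples; summing gives 1 + 6 + 6 + 3 + 0 + 15 + 1 = 32 transitive triples.
Total triples C(7,3) = 35, so cyclic triples = 35 − 32 = 3.

3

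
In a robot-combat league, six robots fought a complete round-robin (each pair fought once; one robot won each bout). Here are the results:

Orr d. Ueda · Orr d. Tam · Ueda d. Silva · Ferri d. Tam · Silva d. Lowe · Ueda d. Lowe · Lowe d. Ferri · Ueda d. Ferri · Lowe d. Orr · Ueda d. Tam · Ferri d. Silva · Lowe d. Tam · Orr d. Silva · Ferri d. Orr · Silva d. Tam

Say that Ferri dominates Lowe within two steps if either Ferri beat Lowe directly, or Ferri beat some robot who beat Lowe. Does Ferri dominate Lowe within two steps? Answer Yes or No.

Yes

Ferri did not beat Lowe directly.
Ferri beat Orr, Silva, Tam. Of those, Silva beat Lowe.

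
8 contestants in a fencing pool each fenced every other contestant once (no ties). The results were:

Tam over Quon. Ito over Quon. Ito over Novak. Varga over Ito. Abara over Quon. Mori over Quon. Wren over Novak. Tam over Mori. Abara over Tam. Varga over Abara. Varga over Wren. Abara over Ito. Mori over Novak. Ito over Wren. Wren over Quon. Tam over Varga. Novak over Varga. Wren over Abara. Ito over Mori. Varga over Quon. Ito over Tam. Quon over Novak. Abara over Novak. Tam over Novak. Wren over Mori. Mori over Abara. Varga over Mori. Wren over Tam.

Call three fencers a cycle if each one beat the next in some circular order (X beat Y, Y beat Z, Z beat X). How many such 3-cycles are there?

11

Win totals: Wren 5, Abara 4, Ito 5, Varga 5, Novak 1, Quon 1, Tam 4, Mori 3.
A fencer with w wins dominates both others in C(w,2) triples; summing gives 10 + 6 + 10 + 10 + 0 + 0 + 6 + 3 = 45 transitive triples.
Total triples C(8,3) = 56, so cyclic triples = 56 − 45 = 11.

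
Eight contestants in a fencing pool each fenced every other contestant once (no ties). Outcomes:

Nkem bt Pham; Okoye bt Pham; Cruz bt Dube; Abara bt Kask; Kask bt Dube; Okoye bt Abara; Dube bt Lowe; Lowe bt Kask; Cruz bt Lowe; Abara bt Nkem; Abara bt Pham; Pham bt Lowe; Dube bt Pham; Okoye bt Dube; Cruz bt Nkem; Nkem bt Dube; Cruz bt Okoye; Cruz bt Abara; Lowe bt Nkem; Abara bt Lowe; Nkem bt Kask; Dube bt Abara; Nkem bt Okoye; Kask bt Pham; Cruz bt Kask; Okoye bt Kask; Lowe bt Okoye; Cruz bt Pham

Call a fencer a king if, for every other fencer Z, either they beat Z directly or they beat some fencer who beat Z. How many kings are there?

1

Nkem cannot reach Cruz in two steps.
Lowe cannot reach Cruz in two steps.
Dube cannot reach Cruz in two steps.
Abara cannot reach Cruz in two steps.
Kask cannot reach Nkem, Okoye, Cruz in two steps.
Okoye cannot reach Cruz in two steps.
Pham cannot reach Dube, Abara, Cruz in two steps.
Cruz reaches everyone (king).
Kings: Cruz — 1.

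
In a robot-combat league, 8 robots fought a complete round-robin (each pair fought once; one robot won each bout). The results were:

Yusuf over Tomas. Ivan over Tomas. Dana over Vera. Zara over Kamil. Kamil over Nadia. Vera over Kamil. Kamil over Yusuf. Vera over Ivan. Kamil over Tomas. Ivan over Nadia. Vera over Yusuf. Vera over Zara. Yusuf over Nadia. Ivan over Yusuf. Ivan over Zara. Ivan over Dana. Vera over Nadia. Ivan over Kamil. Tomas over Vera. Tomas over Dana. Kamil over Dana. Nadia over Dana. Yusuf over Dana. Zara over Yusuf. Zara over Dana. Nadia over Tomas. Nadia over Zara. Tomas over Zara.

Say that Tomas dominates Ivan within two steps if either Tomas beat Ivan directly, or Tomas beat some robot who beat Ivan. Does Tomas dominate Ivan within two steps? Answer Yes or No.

Tomas did not beat Ivan directly.
Tomas beat Zara, Vera, Dana. Of those, Vera beat Ivan.

Yes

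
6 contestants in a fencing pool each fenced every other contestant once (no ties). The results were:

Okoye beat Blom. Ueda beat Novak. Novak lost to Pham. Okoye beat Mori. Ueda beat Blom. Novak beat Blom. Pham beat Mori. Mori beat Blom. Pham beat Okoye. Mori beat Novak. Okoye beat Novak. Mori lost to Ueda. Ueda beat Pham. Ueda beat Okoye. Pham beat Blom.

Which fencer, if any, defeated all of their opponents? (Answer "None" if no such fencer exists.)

Ueda

Ueda has 5 wins out of 5 opponents — a perfect record.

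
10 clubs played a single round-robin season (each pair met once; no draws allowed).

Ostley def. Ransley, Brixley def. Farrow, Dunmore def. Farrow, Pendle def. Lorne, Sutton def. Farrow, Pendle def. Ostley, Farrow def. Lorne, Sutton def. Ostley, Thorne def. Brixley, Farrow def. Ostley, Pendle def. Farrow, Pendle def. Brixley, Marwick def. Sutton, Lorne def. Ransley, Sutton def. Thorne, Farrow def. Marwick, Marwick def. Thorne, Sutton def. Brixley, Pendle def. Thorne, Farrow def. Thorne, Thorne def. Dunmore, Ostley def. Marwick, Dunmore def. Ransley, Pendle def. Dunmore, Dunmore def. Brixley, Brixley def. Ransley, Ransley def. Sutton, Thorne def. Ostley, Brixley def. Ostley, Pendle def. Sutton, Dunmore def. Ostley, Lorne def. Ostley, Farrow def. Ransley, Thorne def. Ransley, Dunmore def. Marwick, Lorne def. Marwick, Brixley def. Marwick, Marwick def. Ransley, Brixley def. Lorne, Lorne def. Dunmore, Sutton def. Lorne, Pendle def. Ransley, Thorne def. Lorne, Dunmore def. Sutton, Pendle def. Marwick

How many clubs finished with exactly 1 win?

Win totals: Brixley 5, Sutton 5, Farrow 5, Lorne 4, Dunmore 6, Pendle 9, Ostley 2, Ransley 1, Marwick 3, Thorne 5.
Exactly 1: Ransley — 1 club.

1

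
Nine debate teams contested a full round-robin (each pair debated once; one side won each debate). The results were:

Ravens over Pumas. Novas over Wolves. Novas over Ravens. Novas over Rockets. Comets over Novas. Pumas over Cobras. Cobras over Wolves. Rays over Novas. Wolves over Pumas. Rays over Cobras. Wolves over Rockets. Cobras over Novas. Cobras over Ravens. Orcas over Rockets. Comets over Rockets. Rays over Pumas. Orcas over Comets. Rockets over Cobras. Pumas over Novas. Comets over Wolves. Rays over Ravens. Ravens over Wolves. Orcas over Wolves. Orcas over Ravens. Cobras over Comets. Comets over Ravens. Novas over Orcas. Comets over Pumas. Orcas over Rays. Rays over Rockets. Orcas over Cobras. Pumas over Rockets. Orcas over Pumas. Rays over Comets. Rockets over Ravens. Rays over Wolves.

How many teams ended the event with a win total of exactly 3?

1

Win totals: Comets 5, Cobras 4, Novas 4, Orcas 7, Pumas 3, Rockets 2, Ravens 2, Wolves 2, Rays 7.
Exactly 3: Pumas — 1 team.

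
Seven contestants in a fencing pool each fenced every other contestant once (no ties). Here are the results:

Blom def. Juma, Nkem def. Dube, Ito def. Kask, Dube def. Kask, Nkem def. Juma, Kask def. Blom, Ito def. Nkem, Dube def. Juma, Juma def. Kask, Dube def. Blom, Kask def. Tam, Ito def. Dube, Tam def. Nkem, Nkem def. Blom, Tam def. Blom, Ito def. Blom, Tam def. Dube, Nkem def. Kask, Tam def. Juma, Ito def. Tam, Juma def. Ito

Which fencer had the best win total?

Ito

Win totals: Juma 2, Blom 1, Nkem 4, Dube 3, Ito 5, Tam 4, Kask 2.
Ito leads with 5 wins (next highest: 4).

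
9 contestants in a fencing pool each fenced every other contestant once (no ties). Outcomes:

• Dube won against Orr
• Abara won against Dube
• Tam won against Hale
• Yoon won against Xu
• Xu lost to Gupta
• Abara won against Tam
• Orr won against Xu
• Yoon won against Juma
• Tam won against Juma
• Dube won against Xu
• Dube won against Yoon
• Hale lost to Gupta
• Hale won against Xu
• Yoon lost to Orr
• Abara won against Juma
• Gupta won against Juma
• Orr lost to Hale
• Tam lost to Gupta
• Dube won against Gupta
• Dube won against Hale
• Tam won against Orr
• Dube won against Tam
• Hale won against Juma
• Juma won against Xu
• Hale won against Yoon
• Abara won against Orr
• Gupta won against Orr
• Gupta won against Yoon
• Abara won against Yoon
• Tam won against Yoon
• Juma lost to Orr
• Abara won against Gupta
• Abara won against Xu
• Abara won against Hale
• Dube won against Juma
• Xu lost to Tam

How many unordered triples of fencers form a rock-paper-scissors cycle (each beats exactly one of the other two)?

0

Win totals: Xu 0, Juma 1, Orr 3, Hale 4, Gupta 6, Abara 8, Yoon 2, Dube 7, Tam 5.
A fencer with w wins dominates both others in C(w,2) triples; summing gives 0 + 0 + 3 + 6 + 15 + 28 + 1 + 21 + 10 = 84 transitive triples.
Total triples C(9,3) = 84, so cyclic triples = 84 − 84 = 0.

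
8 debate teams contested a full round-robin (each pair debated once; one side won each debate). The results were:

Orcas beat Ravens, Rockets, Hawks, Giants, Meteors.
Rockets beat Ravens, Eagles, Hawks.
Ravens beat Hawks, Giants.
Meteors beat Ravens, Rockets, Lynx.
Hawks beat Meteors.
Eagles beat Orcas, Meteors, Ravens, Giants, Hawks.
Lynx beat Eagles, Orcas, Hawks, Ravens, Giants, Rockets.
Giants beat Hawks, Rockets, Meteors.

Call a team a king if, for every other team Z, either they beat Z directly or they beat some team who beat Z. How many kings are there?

4

Orcas reaches everyone (king).
Meteors reaches everyone (king).
Rockets cannot reach Lynx in two steps.
Ravens cannot reach Orcas, Eagles, Lynx in two steps.
Eagles reaches everyone (king).
Hawks cannot reach Orcas, Eagles, Giants in two steps.
Giants cannot reach Orcas in two steps.
Lynx reaches everyone (king).
Kings: Orcas, Meteors, Eagles, Lynx — 4.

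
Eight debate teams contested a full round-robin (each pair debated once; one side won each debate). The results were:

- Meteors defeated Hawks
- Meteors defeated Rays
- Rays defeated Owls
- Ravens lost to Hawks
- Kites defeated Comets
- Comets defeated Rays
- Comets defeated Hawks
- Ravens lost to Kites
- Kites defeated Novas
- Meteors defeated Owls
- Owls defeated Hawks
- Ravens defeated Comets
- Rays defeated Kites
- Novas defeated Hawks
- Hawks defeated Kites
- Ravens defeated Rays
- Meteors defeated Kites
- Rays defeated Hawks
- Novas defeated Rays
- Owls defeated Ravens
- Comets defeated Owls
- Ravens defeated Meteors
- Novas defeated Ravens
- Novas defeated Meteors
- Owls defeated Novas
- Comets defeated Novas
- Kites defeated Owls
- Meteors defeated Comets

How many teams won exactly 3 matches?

Win totals: Hawks 2, Rays 3, Owls 3, Ravens 3, Kites 4, Comets 4, Meteors 5, Novas 4.
Exactly 3: Rays, Owls, Ravens — 3 teams.

3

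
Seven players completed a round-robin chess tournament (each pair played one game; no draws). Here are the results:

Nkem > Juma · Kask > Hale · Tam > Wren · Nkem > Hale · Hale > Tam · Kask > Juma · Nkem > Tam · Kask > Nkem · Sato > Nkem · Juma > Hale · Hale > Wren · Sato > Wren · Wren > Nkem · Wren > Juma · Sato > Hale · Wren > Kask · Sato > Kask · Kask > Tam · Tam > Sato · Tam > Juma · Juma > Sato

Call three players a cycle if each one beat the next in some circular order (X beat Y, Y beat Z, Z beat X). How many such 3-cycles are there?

Win totals: Tam 3, Juma 2, Kask 4, Wren 3, Sato 4, Hale 2, Nkem 3.
A player with w wins dominates both others in C(w,2) triples; summing gives 3 + 1 + 6 + 3 + 6 + 1 + 3 = 23 transitive triples.
Total triples C(7,3) = 35, so cyclic triples = 35 − 23 = 12.

12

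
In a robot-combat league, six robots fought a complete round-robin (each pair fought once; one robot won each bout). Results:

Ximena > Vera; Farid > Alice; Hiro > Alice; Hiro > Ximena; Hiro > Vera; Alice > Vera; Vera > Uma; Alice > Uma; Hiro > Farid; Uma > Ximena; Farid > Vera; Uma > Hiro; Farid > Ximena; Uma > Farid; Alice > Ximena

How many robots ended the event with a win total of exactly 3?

3

Win totals: Ximena 1, Hiro 4, Farid 3, Vera 1, Uma 3, Alice 3.
Exactly 3: Farid, Uma, Alice — 3 robots.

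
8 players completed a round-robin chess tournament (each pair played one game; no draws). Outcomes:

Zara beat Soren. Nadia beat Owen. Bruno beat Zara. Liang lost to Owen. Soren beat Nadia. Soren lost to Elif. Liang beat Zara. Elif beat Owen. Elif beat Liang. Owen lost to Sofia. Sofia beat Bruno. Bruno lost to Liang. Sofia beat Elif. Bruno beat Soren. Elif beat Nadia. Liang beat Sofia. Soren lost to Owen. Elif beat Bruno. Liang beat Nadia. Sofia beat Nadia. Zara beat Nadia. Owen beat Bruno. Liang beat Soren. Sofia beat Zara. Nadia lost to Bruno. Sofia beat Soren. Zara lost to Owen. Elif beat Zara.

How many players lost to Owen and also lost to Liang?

3

Owen beat: Soren, Zara, Bruno, Liang.
Liang beat: Nadia, Soren, Zara, Bruno, Sofia.
Both beat: Soren, Zara, Bruno — 3.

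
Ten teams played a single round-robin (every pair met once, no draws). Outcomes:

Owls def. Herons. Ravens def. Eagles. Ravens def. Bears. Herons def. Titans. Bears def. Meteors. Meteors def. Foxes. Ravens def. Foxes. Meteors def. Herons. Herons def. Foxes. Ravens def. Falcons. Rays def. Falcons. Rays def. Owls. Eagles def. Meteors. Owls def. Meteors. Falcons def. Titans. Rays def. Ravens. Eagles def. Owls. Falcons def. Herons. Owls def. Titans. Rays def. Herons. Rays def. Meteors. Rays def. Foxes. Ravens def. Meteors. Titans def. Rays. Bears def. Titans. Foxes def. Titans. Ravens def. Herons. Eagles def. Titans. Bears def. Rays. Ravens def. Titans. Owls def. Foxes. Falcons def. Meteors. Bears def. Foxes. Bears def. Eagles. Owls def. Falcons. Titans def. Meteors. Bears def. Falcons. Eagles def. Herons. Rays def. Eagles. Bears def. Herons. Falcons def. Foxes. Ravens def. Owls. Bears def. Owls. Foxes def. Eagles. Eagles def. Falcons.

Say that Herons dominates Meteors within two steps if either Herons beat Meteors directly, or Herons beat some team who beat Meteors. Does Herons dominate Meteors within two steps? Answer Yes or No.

Yes

Herons did not beat Meteors directly.
Herons beat Foxes, Titans. Of those, Titans beat Meteors.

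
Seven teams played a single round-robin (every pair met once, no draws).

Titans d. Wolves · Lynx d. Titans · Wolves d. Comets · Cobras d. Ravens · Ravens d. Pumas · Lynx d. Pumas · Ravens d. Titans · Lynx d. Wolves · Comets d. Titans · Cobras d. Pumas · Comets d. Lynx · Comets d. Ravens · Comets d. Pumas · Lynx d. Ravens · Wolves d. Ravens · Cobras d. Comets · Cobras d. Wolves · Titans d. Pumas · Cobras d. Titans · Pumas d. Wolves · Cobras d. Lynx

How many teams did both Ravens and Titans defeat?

Ravens beat: Titans, Pumas.
Titans beat: Wolves, Pumas.
Both beat: Pumas — 1.

1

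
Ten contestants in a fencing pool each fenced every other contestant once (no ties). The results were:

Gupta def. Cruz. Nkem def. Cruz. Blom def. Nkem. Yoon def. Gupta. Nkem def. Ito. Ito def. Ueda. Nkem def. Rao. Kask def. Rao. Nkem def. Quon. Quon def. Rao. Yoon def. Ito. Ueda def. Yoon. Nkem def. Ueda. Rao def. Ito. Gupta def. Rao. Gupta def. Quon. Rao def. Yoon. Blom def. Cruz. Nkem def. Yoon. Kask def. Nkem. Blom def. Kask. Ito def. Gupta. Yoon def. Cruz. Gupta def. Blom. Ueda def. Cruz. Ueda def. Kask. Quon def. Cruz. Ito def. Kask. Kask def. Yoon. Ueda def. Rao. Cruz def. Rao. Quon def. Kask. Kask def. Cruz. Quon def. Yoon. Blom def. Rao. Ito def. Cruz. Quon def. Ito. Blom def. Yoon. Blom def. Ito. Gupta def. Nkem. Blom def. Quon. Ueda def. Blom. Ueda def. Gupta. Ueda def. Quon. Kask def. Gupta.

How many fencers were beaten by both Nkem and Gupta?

Nkem beat: Ueda, Yoon, Cruz, Ito, Quon, Rao.
Gupta beat: Blom, Nkem, Cruz, Quon, Rao.
Both beat: Cruz, Quon, Rao — 3.

3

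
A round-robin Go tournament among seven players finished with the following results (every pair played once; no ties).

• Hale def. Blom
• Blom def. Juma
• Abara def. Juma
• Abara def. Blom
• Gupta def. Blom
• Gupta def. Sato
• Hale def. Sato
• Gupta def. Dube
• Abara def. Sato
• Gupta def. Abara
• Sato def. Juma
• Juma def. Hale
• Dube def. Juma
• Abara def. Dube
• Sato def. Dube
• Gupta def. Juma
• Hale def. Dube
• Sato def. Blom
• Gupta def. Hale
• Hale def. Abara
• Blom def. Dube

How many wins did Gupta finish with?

6

Gupta's results: beat Blom, Dube, Abara, Juma, Sato, Hale; lost to no one.
That is 6 wins.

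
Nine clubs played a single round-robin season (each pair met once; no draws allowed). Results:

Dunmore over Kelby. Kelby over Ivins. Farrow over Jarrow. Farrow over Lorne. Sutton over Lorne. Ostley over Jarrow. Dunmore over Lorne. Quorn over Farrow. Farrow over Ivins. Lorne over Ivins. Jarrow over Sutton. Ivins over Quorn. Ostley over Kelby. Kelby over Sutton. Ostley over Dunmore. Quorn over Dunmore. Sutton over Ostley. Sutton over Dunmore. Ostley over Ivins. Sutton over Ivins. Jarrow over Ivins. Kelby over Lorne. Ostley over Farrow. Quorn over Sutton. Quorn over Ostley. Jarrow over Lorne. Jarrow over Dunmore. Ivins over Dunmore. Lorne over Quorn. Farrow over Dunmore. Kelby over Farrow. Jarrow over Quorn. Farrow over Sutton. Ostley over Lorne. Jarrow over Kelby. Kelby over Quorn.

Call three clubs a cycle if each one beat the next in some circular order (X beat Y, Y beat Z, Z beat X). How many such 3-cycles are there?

19

Win totals: Ivins 2, Kelby 5, Quorn 4, Sutton 4, Jarrow 6, Farrow 5, Dunmore 2, Lorne 2, Ostley 6.
A club with w wins dominates both others in C(w,2) triples; summing gives 1 + 10 + 6 + 6 + 15 + 10 + 1 + 1 + 15 = 65 transitive triples.
Total triples C(9,3) = 84, so cyclic triples = 84 − 65 = 19.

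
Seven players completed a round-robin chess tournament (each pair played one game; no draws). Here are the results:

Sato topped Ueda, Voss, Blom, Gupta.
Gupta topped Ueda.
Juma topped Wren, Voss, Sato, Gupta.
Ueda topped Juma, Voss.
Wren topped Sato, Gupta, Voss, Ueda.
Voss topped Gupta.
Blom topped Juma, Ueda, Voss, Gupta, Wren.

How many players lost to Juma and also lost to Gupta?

0

Juma beat: Sato, Wren, Gupta, Voss.
Gupta beat: Ueda.
No one was beaten by both.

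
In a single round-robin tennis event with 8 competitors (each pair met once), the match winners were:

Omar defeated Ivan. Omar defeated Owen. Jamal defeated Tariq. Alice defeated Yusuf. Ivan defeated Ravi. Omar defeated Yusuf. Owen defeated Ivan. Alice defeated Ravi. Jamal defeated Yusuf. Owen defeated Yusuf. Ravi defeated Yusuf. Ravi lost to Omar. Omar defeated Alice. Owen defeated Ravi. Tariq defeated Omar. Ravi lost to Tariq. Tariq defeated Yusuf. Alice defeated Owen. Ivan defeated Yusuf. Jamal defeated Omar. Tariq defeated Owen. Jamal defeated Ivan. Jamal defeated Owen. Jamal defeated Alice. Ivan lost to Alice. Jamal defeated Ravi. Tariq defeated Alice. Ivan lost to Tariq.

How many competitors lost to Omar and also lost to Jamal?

Omar beat: Ravi, Owen, Ivan, Yusuf, Alice.
Jamal beat: Ravi, Owen, Ivan, Yusuf, Alice, Tariq, Omar.
Both beat: Ravi, Owen, Ivan, Yusuf, Alice — 5.

5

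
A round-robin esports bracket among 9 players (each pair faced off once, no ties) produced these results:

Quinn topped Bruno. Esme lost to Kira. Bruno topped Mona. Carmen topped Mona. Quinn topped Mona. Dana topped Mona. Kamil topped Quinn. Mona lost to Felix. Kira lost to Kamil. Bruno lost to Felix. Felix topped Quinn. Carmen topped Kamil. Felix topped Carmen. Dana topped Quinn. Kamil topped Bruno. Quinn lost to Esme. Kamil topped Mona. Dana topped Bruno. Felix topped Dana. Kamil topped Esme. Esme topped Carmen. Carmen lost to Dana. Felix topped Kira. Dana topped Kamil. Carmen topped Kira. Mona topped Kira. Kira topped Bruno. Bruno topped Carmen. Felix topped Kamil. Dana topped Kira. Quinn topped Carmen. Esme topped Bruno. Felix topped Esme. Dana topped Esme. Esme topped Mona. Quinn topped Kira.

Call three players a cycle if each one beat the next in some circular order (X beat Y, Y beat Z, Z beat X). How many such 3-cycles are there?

8

Win totals: Kamil 5, Bruno 2, Esme 4, Dana 7, Quinn 4, Felix 8, Mona 1, Kira 2, Carmen 3.
A player with w wins dominates both others in C(w,2) triples; summing gives 10 + 1 + 6 + 21 + 6 + 28 + 0 + 1 + 3 = 76 transitive triples.
Total triples C(9,3) = 84, so cyclic triples = 84 − 76 = 8.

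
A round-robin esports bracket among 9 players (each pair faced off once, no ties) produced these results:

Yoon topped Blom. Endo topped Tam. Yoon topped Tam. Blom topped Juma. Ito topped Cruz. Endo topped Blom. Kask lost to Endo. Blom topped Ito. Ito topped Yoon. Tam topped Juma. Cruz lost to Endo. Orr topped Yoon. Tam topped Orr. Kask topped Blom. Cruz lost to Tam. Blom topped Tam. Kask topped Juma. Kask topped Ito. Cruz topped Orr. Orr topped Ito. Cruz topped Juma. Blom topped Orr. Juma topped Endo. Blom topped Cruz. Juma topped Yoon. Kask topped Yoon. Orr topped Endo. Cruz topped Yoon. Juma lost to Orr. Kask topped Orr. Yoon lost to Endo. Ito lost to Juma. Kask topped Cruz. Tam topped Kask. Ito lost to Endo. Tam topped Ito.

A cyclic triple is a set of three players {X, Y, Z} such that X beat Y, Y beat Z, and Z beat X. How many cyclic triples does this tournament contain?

20

Win totals: Orr 4, Ito 2, Blom 5, Yoon 2, Cruz 3, Juma 3, Tam 5, Kask 6, Endo 6.
A player with w wins dominates both others in C(w,2) triples; summing gives 6 + 1 + 10 + 1 + 3 + 3 + 10 + 15 + 15 = 64 transitive triples.
Total triples C(9,3) = 84, so cyclic triples = 84 − 64 = 20.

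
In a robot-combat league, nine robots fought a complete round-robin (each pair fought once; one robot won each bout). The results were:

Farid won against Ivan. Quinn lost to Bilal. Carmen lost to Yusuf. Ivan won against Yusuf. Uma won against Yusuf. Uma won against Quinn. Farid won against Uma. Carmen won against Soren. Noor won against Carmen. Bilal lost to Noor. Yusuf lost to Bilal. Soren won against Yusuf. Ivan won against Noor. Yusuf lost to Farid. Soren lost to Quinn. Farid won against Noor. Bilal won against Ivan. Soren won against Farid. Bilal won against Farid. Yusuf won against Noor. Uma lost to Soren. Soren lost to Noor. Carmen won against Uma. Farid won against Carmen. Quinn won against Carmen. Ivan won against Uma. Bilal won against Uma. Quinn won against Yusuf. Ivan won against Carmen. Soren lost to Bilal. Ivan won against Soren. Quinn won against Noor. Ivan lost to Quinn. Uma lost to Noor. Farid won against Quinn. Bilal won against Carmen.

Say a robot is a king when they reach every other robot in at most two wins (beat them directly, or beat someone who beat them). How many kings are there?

5

Bilal reaches everyone (king).
Noor reaches everyone (king).
Yusuf cannot reach Farid, Ivan, Quinn in two steps.
Farid reaches everyone (king).
Soren cannot reach Bilal in two steps.
Uma cannot reach Bilal, Farid in two steps.
Ivan reaches everyone (king).
Carmen cannot reach Bilal, Noor, Ivan in two steps.
Quinn reaches everyone (king).
Kings: Bilal, Noor, Farid, Ivan, Quinn — 5.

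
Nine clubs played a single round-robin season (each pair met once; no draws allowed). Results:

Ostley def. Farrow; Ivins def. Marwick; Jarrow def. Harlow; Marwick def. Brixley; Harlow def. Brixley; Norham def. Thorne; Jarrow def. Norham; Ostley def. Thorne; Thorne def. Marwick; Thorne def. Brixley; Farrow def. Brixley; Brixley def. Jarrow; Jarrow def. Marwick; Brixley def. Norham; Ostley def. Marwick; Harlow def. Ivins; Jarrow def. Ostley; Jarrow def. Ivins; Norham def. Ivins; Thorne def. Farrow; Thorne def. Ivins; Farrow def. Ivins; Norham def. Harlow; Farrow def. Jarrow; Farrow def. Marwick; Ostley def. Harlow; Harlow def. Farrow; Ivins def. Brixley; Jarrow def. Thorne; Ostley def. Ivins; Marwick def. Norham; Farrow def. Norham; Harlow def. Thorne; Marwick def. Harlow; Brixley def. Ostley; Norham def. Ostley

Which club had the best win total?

Win totals: Ivins 2, Harlow 4, Ostley 5, Jarrow 6, Norham 4, Thorne 4, Farrow 5, Brixley 3, Marwick 3.
Jarrow leads with 6 wins (next highest: 5).

Jarrow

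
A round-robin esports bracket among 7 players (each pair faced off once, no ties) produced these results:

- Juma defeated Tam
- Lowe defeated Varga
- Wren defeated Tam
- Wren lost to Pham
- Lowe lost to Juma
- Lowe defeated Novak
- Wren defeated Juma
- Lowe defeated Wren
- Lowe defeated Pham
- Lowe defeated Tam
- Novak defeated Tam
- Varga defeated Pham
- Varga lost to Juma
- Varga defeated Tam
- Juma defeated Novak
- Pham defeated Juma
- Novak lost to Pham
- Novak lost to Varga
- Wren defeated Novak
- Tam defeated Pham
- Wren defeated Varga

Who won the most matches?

Win totals: Lowe 5, Tam 1, Wren 4, Pham 3, Juma 4, Novak 1, Varga 3.
Lowe leads with 5 wins (next highest: 4).

Lowe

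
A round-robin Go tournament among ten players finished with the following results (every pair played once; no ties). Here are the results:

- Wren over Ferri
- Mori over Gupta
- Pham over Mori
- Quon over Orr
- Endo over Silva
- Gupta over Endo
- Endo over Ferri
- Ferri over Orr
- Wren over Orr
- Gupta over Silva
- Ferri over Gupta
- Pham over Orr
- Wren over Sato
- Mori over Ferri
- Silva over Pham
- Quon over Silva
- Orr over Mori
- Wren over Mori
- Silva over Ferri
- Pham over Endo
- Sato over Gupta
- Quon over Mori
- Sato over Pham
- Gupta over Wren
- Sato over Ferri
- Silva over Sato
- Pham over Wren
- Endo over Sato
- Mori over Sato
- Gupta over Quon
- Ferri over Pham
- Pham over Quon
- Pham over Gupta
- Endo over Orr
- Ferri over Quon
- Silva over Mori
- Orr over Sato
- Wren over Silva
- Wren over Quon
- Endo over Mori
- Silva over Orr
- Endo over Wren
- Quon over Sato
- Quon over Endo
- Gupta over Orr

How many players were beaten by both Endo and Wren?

5

Endo beat: Mori, Sato, Silva, Ferri, Wren, Orr.
Wren beat: Mori, Sato, Quon, Silva, Ferri, Orr.
Both beat: Mori, Sato, Silva, Ferri, Orr — 5.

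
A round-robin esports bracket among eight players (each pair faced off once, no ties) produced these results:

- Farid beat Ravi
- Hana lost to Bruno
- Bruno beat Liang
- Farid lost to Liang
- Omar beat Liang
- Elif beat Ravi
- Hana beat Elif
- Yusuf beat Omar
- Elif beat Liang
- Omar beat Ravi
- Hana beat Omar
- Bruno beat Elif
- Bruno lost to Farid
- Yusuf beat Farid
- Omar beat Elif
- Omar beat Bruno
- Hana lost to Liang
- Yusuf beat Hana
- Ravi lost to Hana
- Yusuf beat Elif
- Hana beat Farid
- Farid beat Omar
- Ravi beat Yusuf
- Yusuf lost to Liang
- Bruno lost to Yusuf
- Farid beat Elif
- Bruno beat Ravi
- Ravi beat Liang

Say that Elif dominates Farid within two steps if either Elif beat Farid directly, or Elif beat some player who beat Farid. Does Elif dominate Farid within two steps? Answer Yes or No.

Elif did not beat Farid directly.
Elif beat Ravi, Liang. Of those, Liang beat Farid.

Yes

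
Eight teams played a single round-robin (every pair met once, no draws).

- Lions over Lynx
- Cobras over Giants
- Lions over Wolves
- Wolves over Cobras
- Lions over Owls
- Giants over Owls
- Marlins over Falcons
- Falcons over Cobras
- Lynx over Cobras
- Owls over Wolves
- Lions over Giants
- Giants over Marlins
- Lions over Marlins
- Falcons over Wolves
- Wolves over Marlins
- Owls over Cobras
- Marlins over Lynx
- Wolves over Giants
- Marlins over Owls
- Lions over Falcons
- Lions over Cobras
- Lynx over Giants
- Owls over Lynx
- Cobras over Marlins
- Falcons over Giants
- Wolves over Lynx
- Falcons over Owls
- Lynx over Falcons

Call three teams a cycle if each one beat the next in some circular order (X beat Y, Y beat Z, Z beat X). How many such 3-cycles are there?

Win totals: Giants 2, Lynx 3, Owls 3, Marlins 3, Cobras 2, Wolves 4, Falcons 4, Lions 7.
A team with w wins dominates both others in C(w,2) triples; summing gives 1 + 3 + 3 + 3 + 1 + 6 + 6 + 21 = 44 transitive triples.
Total triples C(8,3) = 56, so cyclic triples = 56 − 44 = 12.

12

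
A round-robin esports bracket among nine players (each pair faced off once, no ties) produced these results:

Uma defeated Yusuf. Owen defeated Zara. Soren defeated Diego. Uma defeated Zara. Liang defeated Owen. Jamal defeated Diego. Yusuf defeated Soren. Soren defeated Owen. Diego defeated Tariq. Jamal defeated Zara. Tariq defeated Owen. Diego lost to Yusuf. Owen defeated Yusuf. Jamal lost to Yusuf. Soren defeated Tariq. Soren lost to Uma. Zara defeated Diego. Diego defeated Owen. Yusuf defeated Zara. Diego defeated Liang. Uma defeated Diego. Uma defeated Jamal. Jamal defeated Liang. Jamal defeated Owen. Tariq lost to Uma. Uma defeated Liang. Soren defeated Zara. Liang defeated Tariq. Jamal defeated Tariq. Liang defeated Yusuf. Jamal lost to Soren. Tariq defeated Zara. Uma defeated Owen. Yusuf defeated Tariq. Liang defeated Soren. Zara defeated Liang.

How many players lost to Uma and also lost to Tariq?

2

Uma beat: Yusuf, Soren, Tariq, Zara, Liang, Owen, Diego, Jamal.
Tariq beat: Zara, Owen.
Both beat: Zara, Owen — 2.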